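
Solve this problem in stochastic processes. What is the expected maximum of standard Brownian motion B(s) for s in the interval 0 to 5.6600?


E(max B(s)) = sqrt(2t/pi)
= sqrt(2*5.6600/pi)
= sqrt(3.6033)
= 1.8982

1.8982


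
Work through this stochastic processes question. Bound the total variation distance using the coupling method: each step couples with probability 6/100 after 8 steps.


TV distance bound <= (1-delta)^n
= (1 - 0.0600)^8
= 0.9400^8
= 0.6096

0.6096


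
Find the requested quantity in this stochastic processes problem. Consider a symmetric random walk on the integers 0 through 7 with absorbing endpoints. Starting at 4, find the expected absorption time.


For symmetric RW on 0,...,N with absorbing barriers, E(i) = i*(N-i)
E(4) = 4 * 3 = 12

12


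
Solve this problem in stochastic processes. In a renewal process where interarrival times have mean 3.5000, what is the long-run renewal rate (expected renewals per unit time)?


Long-run renewal rate = 1/E(X)
= 1/3.5000
= 0.2857

0.2857


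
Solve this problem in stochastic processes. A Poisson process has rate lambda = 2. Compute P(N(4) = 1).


P(N(t)=k) = (lambda*t)^k * exp(-lambda*t) / k!
lambda*t = 8
= 8^1 * exp(-8) / 1!
= 8 * 3.3546e-04 / 1
= 0.0027

0.0027


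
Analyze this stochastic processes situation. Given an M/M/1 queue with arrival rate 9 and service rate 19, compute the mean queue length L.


rho = 9/19 = 0.4737
L = rho/(1-rho)
= 0.4737/0.5263
= 0.9000

0.9000


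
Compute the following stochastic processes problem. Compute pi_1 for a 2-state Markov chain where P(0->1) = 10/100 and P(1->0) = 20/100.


Stationary distribution: pi_0 = p10/(p01+p10), pi_1 = p01/(p01+p10)
p01 = 0.1000, p10 = 0.2000
pi_1 = 0.3333

0.3333


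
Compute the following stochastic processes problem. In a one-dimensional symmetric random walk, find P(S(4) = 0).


P(S(4) = 0) = C(4,2) / 4^2
= 6 / 16
= 0.3750

0.3750


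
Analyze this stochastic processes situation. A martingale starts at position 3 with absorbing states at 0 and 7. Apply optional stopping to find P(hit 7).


By optional stopping theorem: E(M at tau) = M(0) = 3
P(hit 7)*7 + P(hit 0)*0 = 3
P(hit 7) = (3 - 0)/(7 - 0) = 3/7 = 0.4286

0.4286


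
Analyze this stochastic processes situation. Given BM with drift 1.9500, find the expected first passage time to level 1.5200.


Expected first passage time = a/mu
= 1.5200/1.9500
= 0.7795

0.7795


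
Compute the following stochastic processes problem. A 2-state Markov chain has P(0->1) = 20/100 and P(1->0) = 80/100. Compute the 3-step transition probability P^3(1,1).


Computing P^3 by matrix multiplication.
P = [[0.8000, 0.2000], [0.8000, 0.2000]]
After raising P to the power 3:
P^3(1,1) = 0.2000

0.2000


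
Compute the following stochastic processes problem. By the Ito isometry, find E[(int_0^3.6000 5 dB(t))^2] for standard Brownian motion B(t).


By Ito isometry: E[(int f dB)^2] = int f^2 dt
= 5^2 * 3.6000
= 25 * 3.6000 = 90.0000

90.0000


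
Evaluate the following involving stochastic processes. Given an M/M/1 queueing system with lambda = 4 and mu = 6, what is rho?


rho = lambda/mu
= 4/6
= 0.6667

0.6667


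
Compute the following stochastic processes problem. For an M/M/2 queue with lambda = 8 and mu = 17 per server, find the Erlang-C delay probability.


a = lambda/mu = 0.4706
rho = a/c = 0.2353
Erlang-C formula applied:
C(c,a) = 0.0896

0.0896


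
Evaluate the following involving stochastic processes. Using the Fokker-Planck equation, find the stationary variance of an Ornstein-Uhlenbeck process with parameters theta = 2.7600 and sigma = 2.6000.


Stationary variance = sigma^2 / (2*theta)
= 2.6000^2 / (2*2.7600)
= 6.7600 / 5.5200
= 1.2246

1.2246


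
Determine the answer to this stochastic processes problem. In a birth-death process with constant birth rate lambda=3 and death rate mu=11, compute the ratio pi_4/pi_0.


For birth-death process, pi_n/pi_0 = (lambda/mu)^n
= (3/11)^4
= 0.0055

0.0055


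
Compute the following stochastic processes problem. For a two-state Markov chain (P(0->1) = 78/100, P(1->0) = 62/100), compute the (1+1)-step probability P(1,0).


P^2 = P^1 * P^1
Computing via matrix multiplication of the transition matrix.
Entry (1,0) of P^2 = 0.3720

0.3720


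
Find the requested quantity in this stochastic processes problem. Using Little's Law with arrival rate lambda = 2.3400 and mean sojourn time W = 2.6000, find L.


Little's Law: L = lambda * W
= 2.3400 * 2.6000
= 6.0840

6.0840


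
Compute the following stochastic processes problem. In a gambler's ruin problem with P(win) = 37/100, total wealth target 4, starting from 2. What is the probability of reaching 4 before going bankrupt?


Gambler's ruin formula:
r = q/p = 0.6300/0.3700 = 1.7027
P(win) = (1 - r^i)/(1 - r^N)
= (1 - 1.7027^2)/(1 - 1.7027^4)
= 0.2565

0.2565


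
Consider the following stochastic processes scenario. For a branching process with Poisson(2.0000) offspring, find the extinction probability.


Since mu = 2.0000 > 1, extinction prob q < 1.
Solve s = exp(mu*(s-1)) iteratively.
q = 0.2032

0.2032


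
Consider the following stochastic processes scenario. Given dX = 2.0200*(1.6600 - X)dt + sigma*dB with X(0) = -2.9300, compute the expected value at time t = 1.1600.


E[X(t)] = mu + (X(0) - mu)*exp(-theta*t)
= 1.6600 + (-2.9300 - 1.6600)*exp(-2.0200*1.1600)
= 1.6600 + -4.5900 * 0.0960
= 1.2193

1.2193


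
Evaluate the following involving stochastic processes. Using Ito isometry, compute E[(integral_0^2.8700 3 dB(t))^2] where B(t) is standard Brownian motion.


By Ito isometry: E[(int f dB)^2] = int f^2 dt
= 3^2 * 2.8700
= 9 * 2.8700 = 25.8300

25.8300


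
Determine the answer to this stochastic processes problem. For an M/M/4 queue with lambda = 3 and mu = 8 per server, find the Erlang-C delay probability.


a = lambda/mu = 0.3750
rho = a/c = 0.0938
Erlang-C formula applied:
C(c,a) = 6.2488e-04

6.2488e-04


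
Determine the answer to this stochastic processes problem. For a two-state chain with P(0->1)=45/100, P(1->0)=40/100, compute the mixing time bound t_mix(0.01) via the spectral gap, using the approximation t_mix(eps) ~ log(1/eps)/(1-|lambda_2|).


lambda_2 = |1 - p01 - p10| = |1 - 0.4500 - 0.4000| = 0.1500
t_mix ~ log(1/eps)/(1 - |lambda_2|)
= log(100)/(1 - 0.1500) = 4.6052/0.8500
= 5.4178

5.4178


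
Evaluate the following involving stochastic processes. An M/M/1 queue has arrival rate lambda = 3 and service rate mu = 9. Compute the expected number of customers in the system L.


rho = 3/9 = 0.3333
L = rho/(1-rho)
= 0.3333/0.6667
= 0.5000

0.5000


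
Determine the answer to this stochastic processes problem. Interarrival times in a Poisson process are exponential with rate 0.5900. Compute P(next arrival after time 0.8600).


P(X > t) = exp(-lambda * t)
= exp(-0.5900 * 0.8600)
= exp(-0.5074) = 0.6021

0.6021


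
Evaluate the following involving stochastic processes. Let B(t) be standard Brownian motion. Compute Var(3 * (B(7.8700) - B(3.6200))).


Var(alpha*(B(t)-B(s))) = alpha^2 * (t-s)
= 3^2 * (7.8700 - 3.6200)
= 9 * 4.2500
= 38.2500

38.2500


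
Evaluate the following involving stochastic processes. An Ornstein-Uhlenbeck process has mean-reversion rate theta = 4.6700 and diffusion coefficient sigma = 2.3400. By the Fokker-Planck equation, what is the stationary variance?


Stationary variance = sigma^2 / (2*theta)
= 2.3400^2 / (2*4.6700)
= 5.4756 / 9.3400
= 0.5863

0.5863


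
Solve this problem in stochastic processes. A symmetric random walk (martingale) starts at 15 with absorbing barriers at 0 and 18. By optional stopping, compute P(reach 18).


By optional stopping theorem: E(M at tau) = M(0) = 15
P(hit 18)*18 + P(hit 0)*0 = 15
P(hit 18) = (15 - 0)/(18 - 0) = 5/6 = 0.8333

0.8333


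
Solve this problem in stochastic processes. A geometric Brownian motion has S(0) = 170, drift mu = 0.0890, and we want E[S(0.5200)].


E[S(t)] = S(0) * exp(mu * t)
= 170 * exp(0.0890 * 0.5200)
= 170 * 1.0474
= 178.0525

178.0525


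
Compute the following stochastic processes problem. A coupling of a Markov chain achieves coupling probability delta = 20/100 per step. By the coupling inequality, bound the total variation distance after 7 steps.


TV distance bound <= (1-delta)^n
= (1 - 0.2000)^7
= 0.8000^7
= 0.2097

0.2097


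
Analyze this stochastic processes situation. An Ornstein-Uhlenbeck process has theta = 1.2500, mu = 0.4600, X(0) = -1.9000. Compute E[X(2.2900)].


E[X(t)] = mu + (X(0) - mu)*exp(-theta*t)
= 0.4600 + (-1.9000 - 0.4600)*exp(-1.2500*2.2900)
= 0.4600 + -2.3600 * 0.0571
= 0.3252

0.3252


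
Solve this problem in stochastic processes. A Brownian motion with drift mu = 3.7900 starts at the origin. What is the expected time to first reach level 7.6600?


Expected first passage time = a/mu
= 7.6600/3.7900
= 2.0211

2.0211


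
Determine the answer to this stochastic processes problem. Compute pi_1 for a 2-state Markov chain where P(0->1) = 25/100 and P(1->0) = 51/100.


Stationary distribution: pi_0 = p10/(p01+p10), pi_1 = p01/(p01+p10)
p01 = 0.2500, p10 = 0.5100
pi_1 = 0.3289

0.3289


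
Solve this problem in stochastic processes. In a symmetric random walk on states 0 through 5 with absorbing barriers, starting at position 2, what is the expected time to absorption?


For symmetric RW on 0,...,N with absorbing barriers, E(i) = i*(N-i)
E(2) = 2 * 3 = 6

6


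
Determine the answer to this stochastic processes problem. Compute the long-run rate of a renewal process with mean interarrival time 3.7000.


Long-run renewal rate = 1/E(X)
= 1/3.7000
= 0.2703

0.2703


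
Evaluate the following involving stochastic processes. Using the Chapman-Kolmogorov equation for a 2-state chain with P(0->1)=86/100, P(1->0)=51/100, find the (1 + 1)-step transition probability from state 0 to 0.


P^2 = P^1 * P^1
Computing via matrix multiplication of the transition matrix.
Entry (0,0) of P^2 = 0.4582

0.4582


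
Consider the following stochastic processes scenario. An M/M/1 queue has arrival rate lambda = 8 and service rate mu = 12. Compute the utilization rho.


rho = lambda/mu
= 8/12
= 0.6667

0.6667


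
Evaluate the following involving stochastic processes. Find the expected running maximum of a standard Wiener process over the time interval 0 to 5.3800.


E(max B(s)) = sqrt(2t/pi)
= sqrt(2*5.3800/pi)
= sqrt(3.4250)
= 1.8507

1.8507


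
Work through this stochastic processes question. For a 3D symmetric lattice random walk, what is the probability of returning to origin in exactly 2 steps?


P(return in 2 steps) = P(reverse first step) = 1/(2d)
= 1/6
= 0.1667

0.1667


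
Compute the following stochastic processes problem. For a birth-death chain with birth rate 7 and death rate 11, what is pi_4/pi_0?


For birth-death process, pi_n/pi_0 = (lambda/mu)^n
= (7/11)^4
= 0.1640

0.1640


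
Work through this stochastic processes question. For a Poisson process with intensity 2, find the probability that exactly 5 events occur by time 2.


P(N(t)=k) = (lambda*t)^k * exp(-lambda*t) / k!
lambda*t = 4
= 4^5 * exp(-4) / 5!
= 1024 * 0.0183 / 120
= 0.1563

0.1563


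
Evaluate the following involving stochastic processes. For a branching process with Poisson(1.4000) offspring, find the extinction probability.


Since mu = 1.4000 > 1, extinction prob q < 1.
Solve s = exp(mu*(s-1)) iteratively.
q = 0.4890

0.4890


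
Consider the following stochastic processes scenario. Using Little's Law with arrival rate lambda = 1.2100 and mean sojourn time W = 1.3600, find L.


Little's Law: L = lambda * W
= 1.2100 * 1.3600
= 1.6456

1.6456


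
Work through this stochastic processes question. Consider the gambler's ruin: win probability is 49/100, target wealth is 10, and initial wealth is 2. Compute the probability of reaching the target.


Gambler's ruin formula:
r = q/p = 0.5100/0.4900 = 1.0408
P(win) = (1 - r^i)/(1 - r^N)
= (1 - 1.0408^2)/(1 - 1.0408^10)
= 0.1693

0.1693


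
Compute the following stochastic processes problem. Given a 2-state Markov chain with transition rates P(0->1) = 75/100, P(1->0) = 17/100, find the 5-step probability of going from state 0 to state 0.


Computing P^5 by matrix multiplication.
P = [[0.2500, 0.7500], [0.1700, 0.8300]]
After raising P to the power 5:
P^5(0,0) = 0.1848

0.1848


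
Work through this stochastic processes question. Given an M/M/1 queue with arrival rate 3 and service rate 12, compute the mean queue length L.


rho = 3/12 = 0.2500
L = rho/(1-rho)
= 0.2500/0.7500
= 0.3333

0.3333


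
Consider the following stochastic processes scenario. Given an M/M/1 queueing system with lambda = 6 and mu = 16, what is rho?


rho = lambda/mu
= 6/16
= 0.3750

0.3750


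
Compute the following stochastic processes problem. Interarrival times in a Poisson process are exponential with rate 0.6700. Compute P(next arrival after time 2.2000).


P(X > t) = exp(-lambda * t)
= exp(-0.6700 * 2.2000)
= exp(-1.4740) = 0.2290

0.2290


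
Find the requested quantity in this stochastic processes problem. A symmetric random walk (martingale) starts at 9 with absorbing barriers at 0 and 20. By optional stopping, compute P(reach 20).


By optional stopping theorem: E(M at tau) = M(0) = 9
P(hit 20)*20 + P(hit 0)*0 = 9
P(hit 20) = (9 - 0)/(20 - 0) = 9/20 = 0.4500

0.4500


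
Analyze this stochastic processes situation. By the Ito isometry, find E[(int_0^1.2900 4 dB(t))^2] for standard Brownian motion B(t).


By Ito isometry: E[(int f dB)^2] = int f^2 dt
= 4^2 * 1.2900
= 16 * 1.2900 = 20.6400

20.6400


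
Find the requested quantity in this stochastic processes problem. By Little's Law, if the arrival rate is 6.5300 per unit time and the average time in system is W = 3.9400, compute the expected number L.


Little's Law: L = lambda * W
= 6.5300 * 3.9400
= 25.7282

25.7282


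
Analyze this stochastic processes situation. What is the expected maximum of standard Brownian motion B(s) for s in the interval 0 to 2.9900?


E(max B(s)) = sqrt(2t/pi)
= sqrt(2*2.9900/pi)
= sqrt(1.9035)
= 1.3797

1.3797


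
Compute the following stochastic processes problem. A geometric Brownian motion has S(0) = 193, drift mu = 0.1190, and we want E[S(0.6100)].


E[S(t)] = S(0) * exp(mu * t)
= 193 * exp(0.1190 * 0.6100)
= 193 * 1.0753
= 207.5309

207.5309


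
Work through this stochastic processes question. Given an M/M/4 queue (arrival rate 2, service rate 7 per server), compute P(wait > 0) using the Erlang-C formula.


a = lambda/mu = 0.2857
rho = a/c = 0.0714
Erlang-C formula applied:
C(c,a) = 2.2471e-04

2.2471e-04


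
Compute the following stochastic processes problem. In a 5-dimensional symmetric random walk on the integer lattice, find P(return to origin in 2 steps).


P(return in 2 steps) = P(reverse first step) = 1/(2d)
= 1/10
= 0.1000

0.1000


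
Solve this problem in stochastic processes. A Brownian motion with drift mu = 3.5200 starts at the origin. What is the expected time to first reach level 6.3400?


Expected first passage time = a/mu
= 6.3400/3.5200
= 1.8011

1.8011


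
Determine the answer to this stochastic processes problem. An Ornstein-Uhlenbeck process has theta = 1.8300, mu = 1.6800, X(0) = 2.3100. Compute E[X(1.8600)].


E[X(t)] = mu + (X(0) - mu)*exp(-theta*t)
= 1.6800 + (2.3100 - 1.6800)*exp(-1.8300*1.8600)
= 1.6800 + 0.6300 * 0.0332
= 1.7009

1.7009


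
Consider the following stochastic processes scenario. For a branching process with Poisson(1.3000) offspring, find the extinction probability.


Since mu = 1.3000 > 1, extinction prob q < 1.
Solve s = exp(mu*(s-1)) iteratively.
q = 0.5770

0.5770


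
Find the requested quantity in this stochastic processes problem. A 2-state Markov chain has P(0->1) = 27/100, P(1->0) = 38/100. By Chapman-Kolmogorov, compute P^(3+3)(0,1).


P^6 = P^3 * P^3
Computing via matrix multiplication of the transition matrix.
Entry (0,1) of P^6 = 0.4146

0.4146


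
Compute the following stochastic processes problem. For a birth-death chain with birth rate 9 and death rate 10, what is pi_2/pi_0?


For birth-death process, pi_n/pi_0 = (lambda/mu)^n
= (9/10)^2
= 0.8100

0.8100


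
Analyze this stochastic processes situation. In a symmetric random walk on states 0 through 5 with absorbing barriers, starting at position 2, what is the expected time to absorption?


For symmetric RW on 0,...,N with absorbing barriers, E(i) = i*(N-i)
E(2) = 2 * 3 = 6

6


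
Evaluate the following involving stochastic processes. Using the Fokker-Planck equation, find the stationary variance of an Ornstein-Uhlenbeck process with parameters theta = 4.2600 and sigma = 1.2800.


Stationary variance = sigma^2 / (2*theta)
= 1.2800^2 / (2*4.2600)
= 1.6384 / 8.5200
= 0.1923

0.1923


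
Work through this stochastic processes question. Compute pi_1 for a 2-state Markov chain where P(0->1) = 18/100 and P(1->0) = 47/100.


Stationary distribution: pi_0 = p10/(p01+p10), pi_1 = p01/(p01+p10)
p01 = 0.1800, p10 = 0.4700
pi_1 = 0.2769

0.2769


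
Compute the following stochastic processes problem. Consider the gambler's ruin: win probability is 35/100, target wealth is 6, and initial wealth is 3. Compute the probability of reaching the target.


Gambler's ruin formula:
r = q/p = 0.6500/0.3500 = 1.8571
P(win) = (1 - r^i)/(1 - r^N)
= (1 - 1.8571^3)/(1 - 1.8571^6)
= 0.1350

0.1350


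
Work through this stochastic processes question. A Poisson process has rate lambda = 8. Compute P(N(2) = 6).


P(N(t)=k) = (lambda*t)^k * exp(-lambda*t) / k!
lambda*t = 16
= 16^6 * exp(-16) / 6!
= 16777216 * 1.1254e-07 / 720
= 0.0026

0.0026


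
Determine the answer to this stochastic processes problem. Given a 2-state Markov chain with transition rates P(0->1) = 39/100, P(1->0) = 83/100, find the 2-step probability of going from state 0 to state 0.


Computing P^2 by matrix multiplication.
P = [[0.6100, 0.3900], [0.8300, 0.1700]]
After raising P to the power 2:
P^2(0,0) = 0.6958

0.6958


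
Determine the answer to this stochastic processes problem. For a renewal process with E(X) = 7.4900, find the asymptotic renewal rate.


Long-run renewal rate = 1/E(X)
= 1/7.4900
= 0.1335

0.1335


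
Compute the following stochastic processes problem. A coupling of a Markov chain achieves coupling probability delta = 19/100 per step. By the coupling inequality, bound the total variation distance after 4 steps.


TV distance bound <= (1-delta)^n
= (1 - 0.1900)^4
= 0.8100^4
= 0.4305

0.4305


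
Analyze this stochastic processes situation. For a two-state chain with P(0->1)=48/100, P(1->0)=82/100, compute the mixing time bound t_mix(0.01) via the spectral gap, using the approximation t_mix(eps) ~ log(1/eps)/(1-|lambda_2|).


lambda_2 = |1 - p01 - p10| = |1 - 0.4800 - 0.8200| = 0.3000
t_mix ~ log(1/eps)/(1 - |lambda_2|)
= log(100)/(1 - 0.3000) = 4.6052/0.7000
= 6.5788

6.5788


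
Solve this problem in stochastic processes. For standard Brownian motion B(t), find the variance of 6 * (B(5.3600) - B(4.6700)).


Var(alpha*(B(t)-B(s))) = alpha^2 * (t-s)
= 6^2 * (5.3600 - 4.6700)
= 36 * 0.6900
= 24.8400

24.8400


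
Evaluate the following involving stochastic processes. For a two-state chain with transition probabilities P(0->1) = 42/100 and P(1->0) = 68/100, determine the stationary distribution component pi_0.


Stationary distribution: pi_0 = p10/(p01+p10), pi_1 = p01/(p01+p10)
p01 = 0.4200, p10 = 0.6800
pi_0 = 0.6182

0.6182


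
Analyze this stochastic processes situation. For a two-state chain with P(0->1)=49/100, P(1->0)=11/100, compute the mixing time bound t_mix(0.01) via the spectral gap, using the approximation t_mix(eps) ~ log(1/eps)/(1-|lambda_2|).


lambda_2 = |1 - p01 - p10| = |1 - 0.4900 - 0.1100| = 0.4000
t_mix ~ log(1/eps)/(1 - |lambda_2|)
= log(100)/(1 - 0.4000) = 4.6052/0.6000
= 7.6753

7.6753


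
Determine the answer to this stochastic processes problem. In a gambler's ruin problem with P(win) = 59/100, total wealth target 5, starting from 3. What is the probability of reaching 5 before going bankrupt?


Gambler's ruin formula:
r = q/p = 0.4100/0.5900 = 0.6949
P(win) = (1 - r^i)/(1 - r^N)
= (1 - 0.6949^3)/(1 - 0.6949^5)
= 0.7929

0.7929


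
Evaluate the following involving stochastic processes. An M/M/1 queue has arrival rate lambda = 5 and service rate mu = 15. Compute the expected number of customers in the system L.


rho = 5/15 = 0.3333
L = rho/(1-rho)
= 0.3333/0.6667
= 0.5000

0.5000


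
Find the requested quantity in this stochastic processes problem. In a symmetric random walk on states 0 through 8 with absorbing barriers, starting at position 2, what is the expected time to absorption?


For symmetric RW on 0,...,N with absorbing barriers, E(i) = i*(N-i)
E(2) = 2 * 6 = 12

12


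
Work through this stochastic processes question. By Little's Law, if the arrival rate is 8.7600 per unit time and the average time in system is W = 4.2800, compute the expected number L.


Little's Law: L = lambda * W
= 8.7600 * 4.2800
= 37.4928

37.4928


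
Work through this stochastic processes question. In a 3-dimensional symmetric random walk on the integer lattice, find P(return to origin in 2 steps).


P(return in 2 steps) = P(reverse first step) = 1/(2d)
= 1/6
= 0.1667

0.1667


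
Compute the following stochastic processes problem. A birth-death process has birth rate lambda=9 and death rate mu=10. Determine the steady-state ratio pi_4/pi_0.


For birth-death process, pi_n/pi_0 = (lambda/mu)^n
= (9/10)^4
= 0.6561

0.6561


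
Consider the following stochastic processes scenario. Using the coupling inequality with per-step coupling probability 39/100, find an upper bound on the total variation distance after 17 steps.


TV distance bound <= (1-delta)^n
= (1 - 0.3900)^17
= 0.6100^17
= 2.2419e-04

2.2419e-04


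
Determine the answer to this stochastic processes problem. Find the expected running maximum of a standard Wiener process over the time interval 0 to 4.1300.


E(max B(s)) = sqrt(2t/pi)
= sqrt(2*4.1300/pi)
= sqrt(2.6292)
= 1.6215

1.6215


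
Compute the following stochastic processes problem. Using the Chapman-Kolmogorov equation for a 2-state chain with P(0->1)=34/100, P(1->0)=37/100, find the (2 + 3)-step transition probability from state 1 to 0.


P^5 = P^2 * P^3
Computing via matrix multiplication of the transition matrix.
Entry (1,0) of P^5 = 0.5201

0.5201


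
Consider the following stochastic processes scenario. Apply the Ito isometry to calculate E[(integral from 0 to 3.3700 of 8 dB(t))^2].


By Ito isometry: E[(int f dB)^2] = int f^2 dt
= 8^2 * 3.3700
= 64 * 3.3700 = 215.6800

215.6800


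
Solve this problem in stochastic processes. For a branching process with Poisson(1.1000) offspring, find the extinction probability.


Since mu = 1.1000 > 1, extinction prob q < 1.
Solve s = exp(mu*(s-1)) iteratively.
q = 0.8239

0.8239


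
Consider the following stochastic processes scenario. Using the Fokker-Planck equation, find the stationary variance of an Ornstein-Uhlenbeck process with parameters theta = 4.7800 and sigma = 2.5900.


Stationary variance = sigma^2 / (2*theta)
= 2.5900^2 / (2*4.7800)
= 6.7081 / 9.5600
= 0.7017

0.7017


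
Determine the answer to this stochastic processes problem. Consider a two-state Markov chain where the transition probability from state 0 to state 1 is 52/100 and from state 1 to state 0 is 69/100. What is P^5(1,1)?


Computing P^5 by matrix multiplication.
P = [[0.4800, 0.5200], [0.6900, 0.3100]]
After raising P to the power 5:
P^5(1,1) = 0.4295

0.4295


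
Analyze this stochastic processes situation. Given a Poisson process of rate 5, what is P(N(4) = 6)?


P(N(t)=k) = (lambda*t)^k * exp(-lambda*t) / k!
lambda*t = 20
= 20^6 * exp(-20) / 6!
= 64000000 * 2.0612e-09 / 720
= 1.8321e-04

1.8321e-04


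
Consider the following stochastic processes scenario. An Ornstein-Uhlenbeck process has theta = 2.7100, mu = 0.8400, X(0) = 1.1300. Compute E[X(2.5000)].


E[X(t)] = mu + (X(0) - mu)*exp(-theta*t)
= 0.8400 + (1.1300 - 0.8400)*exp(-2.7100*2.5000)
= 0.8400 + 0.2900 * 0.0011
= 0.8403

0.8403


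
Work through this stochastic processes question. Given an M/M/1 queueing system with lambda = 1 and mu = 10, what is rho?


rho = lambda/mu
= 1/10
= 0.1000

0.1000


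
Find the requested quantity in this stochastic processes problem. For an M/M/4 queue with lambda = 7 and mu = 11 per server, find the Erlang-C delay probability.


a = lambda/mu = 0.6364
rho = a/c = 0.1591
Erlang-C formula applied:
C(c,a) = 0.0043

0.0043


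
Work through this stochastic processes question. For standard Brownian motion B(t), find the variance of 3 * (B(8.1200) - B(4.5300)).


Var(alpha*(B(t)-B(s))) = alpha^2 * (t-s)
= 3^2 * (8.1200 - 4.5300)
= 9 * 3.5900
= 32.3100

32.3100


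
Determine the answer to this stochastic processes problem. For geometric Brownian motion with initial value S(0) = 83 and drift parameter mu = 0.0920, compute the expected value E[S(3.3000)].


E[S(t)] = S(0) * exp(mu * t)
= 83 * exp(0.0920 * 3.3000)
= 83 * 1.3547
= 112.4423

112.4423


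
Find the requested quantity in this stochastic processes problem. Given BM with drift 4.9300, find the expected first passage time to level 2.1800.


Expected first passage time = a/mu
= 2.1800/4.9300
= 0.4422

0.4422


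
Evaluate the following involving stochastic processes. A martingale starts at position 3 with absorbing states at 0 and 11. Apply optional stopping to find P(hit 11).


By optional stopping theorem: E(M at tau) = M(0) = 3
P(hit 11)*11 + P(hit 0)*0 = 3
P(hit 11) = (3 - 0)/(11 - 0) = 3/11 = 0.2727

0.2727


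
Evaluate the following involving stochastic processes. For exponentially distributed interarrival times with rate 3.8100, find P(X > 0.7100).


P(X > t) = exp(-lambda * t)
= exp(-3.8100 * 0.7100)
= exp(-2.7051) = 0.0669

0.0669


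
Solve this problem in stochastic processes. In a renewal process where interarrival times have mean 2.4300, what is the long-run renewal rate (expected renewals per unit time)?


Long-run renewal rate = 1/E(X)
= 1/2.4300
= 0.4115

0.4115


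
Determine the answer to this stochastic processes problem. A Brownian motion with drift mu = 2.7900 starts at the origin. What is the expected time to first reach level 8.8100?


Expected first passage time = a/mu
= 8.8100/2.7900
= 3.1577

3.1577


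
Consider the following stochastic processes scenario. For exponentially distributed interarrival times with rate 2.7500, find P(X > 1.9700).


P(X > t) = exp(-lambda * t)
= exp(-2.7500 * 1.9700)
= exp(-5.4175) = 0.0044

0.0044


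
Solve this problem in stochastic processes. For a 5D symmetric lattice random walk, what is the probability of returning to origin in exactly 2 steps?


P(return in 2 steps) = P(reverse first step) = 1/(2d)
= 1/10
= 0.1000

0.1000


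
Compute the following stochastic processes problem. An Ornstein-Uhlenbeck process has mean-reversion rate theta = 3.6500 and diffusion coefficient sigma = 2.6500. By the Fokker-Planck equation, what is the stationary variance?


Stationary variance = sigma^2 / (2*theta)
= 2.6500^2 / (2*3.6500)
= 7.0225 / 7.3000
= 0.9620

0.9620


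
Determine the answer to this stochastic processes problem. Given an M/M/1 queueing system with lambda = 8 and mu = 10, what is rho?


rho = lambda/mu
= 8/10
= 0.8000

0.8000


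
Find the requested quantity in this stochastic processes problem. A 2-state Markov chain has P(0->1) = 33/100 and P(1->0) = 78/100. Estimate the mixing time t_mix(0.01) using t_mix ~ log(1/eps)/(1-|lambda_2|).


lambda_2 = |1 - p01 - p10| = |1 - 0.3300 - 0.7800| = 0.1100
t_mix ~ log(1/eps)/(1 - |lambda_2|)
= log(100)/(1 - 0.1100) = 4.6052/0.8900
= 5.1743

5.1743


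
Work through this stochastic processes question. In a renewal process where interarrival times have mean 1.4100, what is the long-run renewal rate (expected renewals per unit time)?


Long-run renewal rate = 1/E(X)
= 1/1.4100
= 0.7092

0.7092


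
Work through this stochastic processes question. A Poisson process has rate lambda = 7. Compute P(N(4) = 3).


P(N(t)=k) = (lambda*t)^k * exp(-lambda*t) / k!
lambda*t = 28
= 28^3 * exp(-28) / 3!
= 21952 * 6.9144e-13 / 6
= 2.5297e-09

2.5297e-09


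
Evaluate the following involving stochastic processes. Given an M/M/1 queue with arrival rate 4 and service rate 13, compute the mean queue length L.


rho = 4/13 = 0.3077
L = rho/(1-rho)
= 0.3077/0.6923
= 0.4444

0.4444


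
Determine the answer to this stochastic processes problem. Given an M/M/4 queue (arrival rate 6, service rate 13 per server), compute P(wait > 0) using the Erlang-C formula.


a = lambda/mu = 0.4615
rho = a/c = 0.1154
Erlang-C formula applied:
C(c,a) = 0.0013

0.0013


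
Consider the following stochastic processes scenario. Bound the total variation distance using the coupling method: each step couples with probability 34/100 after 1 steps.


TV distance bound <= (1-delta)^n
= (1 - 0.3400)^1
= 0.6600^1
= 0.6600

0.6600


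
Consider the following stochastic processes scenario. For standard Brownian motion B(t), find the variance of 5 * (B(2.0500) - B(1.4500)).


Var(alpha*(B(t)-B(s))) = alpha^2 * (t-s)
= 5^2 * (2.0500 - 1.4500)
= 25 * 0.6000
= 15.0000

15.0000


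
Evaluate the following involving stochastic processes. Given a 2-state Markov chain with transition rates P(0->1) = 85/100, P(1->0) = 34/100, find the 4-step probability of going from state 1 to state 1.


Computing P^4 by matrix multiplication.
P = [[0.1500, 0.8500], [0.3400, 0.6600]]
After raising P to the power 4:
P^4(1,1) = 0.7147

0.7147


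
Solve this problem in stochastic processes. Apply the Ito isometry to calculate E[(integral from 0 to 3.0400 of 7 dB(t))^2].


By Ito isometry: E[(int f dB)^2] = int f^2 dt
= 7^2 * 3.0400
= 49 * 3.0400 = 148.9600

148.9600


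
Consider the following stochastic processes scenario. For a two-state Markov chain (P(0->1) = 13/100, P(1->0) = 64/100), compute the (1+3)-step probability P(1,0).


P^4 = P^1 * P^3
Computing via matrix multiplication of the transition matrix.
Entry (1,0) of P^4 = 0.8288

0.8288


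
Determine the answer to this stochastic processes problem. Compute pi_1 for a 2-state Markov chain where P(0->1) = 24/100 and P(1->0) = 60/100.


Stationary distribution: pi_0 = p10/(p01+p10), pi_1 = p01/(p01+p10)
p01 = 0.2400, p10 = 0.6000
pi_1 = 0.2857

0.2857


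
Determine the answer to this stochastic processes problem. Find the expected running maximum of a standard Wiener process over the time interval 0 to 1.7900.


E(max B(s)) = sqrt(2t/pi)
= sqrt(2*1.7900/pi)
= sqrt(1.1395)
= 1.0675

1.0675


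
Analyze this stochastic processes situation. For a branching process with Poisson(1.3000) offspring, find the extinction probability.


Since mu = 1.3000 > 1, extinction prob q < 1.
Solve s = exp(mu*(s-1)) iteratively.
q = 0.5770

0.5770


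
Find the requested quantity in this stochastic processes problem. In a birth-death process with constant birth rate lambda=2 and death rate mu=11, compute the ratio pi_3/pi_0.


For birth-death process, pi_n/pi_0 = (lambda/mu)^n
= (2/11)^3
= 0.0060

0.0060


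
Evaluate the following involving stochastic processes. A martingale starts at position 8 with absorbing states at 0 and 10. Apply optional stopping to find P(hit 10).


By optional stopping theorem: E(M at tau) = M(0) = 8
P(hit 10)*10 + P(hit 0)*0 = 8
P(hit 10) = (8 - 0)/(10 - 0) = 4/5 = 0.8000

0.8000


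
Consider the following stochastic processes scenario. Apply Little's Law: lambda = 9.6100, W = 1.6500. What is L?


Little's Law: L = lambda * W
= 9.6100 * 1.6500
= 15.8565

15.8565


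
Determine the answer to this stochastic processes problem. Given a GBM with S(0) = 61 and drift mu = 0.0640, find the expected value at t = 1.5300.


E[S(t)] = S(0) * exp(mu * t)
= 61 * exp(0.0640 * 1.5300)
= 61 * 1.1029
= 67.2753

67.2753


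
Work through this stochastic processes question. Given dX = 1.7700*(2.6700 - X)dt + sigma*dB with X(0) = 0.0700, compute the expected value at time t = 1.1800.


E[X(t)] = mu + (X(0) - mu)*exp(-theta*t)
= 2.6700 + (0.0700 - 2.6700)*exp(-1.7700*1.1800)
= 2.6700 + -2.6000 * 0.1239
= 2.3480

2.3480


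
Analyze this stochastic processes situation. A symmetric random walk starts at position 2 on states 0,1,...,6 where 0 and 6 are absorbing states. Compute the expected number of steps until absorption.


For symmetric RW on 0,...,N with absorbing barriers, E(i) = i*(N-i)
E(2) = 2 * 4 = 8

8


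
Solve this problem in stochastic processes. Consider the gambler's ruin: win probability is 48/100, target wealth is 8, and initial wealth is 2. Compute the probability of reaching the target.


Gambler's ruin formula:
r = q/p = 0.5200/0.4800 = 1.0833
P(win) = (1 - r^i)/(1 - r^N)
= (1 - 1.0833^2)/(1 - 1.0833^8)
= 0.1935

0.1935


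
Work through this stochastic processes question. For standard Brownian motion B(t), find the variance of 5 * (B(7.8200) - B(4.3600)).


Var(alpha*(B(t)-B(s))) = alpha^2 * (t-s)
= 5^2 * (7.8200 - 4.3600)
= 25 * 3.4600
= 86.5000

86.5000


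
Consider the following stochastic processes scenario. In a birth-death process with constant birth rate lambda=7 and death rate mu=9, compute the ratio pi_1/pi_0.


For birth-death process, pi_n/pi_0 = (lambda/mu)^n
= (7/9)^1
= 0.7778

0.7778


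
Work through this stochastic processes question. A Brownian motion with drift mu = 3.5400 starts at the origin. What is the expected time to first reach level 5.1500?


Expected first passage time = a/mu
= 5.1500/3.5400
= 1.4548

1.4548


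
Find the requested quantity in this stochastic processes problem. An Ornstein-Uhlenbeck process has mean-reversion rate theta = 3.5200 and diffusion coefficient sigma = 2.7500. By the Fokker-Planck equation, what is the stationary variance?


Stationary variance = sigma^2 / (2*theta)
= 2.7500^2 / (2*3.5200)
= 7.5625 / 7.0400
= 1.0742

1.0742


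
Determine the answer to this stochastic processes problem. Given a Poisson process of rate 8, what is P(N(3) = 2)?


P(N(t)=k) = (lambda*t)^k * exp(-lambda*t) / k!
lambda*t = 24
= 24^2 * exp(-24) / 2!
= 576 * 3.7751e-11 / 2
= 1.0872e-08

1.0872e-08


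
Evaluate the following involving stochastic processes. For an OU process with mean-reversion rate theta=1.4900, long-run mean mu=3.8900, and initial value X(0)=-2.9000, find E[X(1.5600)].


E[X(t)] = mu + (X(0) - mu)*exp(-theta*t)
= 3.8900 + (-2.9000 - 3.8900)*exp(-1.4900*1.5600)
= 3.8900 + -6.7900 * 0.0978
= 3.2257

3.2257


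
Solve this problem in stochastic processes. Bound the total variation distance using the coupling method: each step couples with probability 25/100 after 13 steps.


TV distance bound <= (1-delta)^n
= (1 - 0.2500)^13
= 0.7500^13
= 0.0238

0.0238


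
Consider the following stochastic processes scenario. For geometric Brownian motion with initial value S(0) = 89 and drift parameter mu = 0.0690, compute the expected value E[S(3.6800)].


E[S(t)] = S(0) * exp(mu * t)
= 89 * exp(0.0690 * 3.6800)
= 89 * 1.2891
= 114.7271

114.7271


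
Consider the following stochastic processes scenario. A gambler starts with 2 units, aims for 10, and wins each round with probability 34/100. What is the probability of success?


Gambler's ruin formula:
r = q/p = 0.6600/0.3400 = 1.9412
P(win) = (1 - r^i)/(1 - r^N)
= (1 - 1.9412^2)/(1 - 1.9412^10)
= 0.0036

0.0036


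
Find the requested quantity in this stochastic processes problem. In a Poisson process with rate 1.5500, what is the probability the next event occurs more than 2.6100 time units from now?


P(X > t) = exp(-lambda * t)
= exp(-1.5500 * 2.6100)
= exp(-4.0455) = 0.0175

0.0175


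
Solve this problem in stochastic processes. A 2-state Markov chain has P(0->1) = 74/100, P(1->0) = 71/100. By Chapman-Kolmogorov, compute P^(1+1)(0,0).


P^2 = P^1 * P^1
Computing via matrix multiplication of the transition matrix.
Entry (0,0) of P^2 = 0.5930

0.5930


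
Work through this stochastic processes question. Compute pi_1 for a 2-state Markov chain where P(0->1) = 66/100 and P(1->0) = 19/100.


Stationary distribution: pi_0 = p10/(p01+p10), pi_1 = p01/(p01+p10)
p01 = 0.6600, p10 = 0.1900
pi_1 = 0.7765

0.7765


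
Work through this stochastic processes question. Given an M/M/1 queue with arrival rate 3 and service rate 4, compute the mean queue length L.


rho = 3/4 = 0.7500
L = rho/(1-rho)
= 0.7500/0.2500
= 3.0000

3.0000


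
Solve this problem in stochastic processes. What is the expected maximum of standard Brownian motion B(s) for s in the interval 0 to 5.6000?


E(max B(s)) = sqrt(2t/pi)
= sqrt(2*5.6000/pi)
= sqrt(3.5651)
= 1.8881

1.8881


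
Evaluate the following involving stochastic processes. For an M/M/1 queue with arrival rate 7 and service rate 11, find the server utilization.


rho = lambda/mu
= 7/11
= 0.6364

0.6364


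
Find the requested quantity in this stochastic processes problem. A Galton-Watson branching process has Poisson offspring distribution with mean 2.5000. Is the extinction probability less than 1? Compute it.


Since mu = 2.5000 > 1, extinction prob q < 1.
Solve s = exp(mu*(s-1)) iteratively.
q = 0.1074

0.1074


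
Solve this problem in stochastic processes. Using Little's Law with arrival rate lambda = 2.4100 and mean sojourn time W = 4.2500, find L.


Little's Law: L = lambda * W
= 2.4100 * 4.2500
= 10.2425

10.2425


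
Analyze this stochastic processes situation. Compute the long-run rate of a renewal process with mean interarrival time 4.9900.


Long-run renewal rate = 1/E(X)
= 1/4.9900
= 0.2004

0.2004


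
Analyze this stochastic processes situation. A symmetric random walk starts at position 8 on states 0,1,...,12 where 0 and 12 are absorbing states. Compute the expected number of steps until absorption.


For symmetric RW on 0,...,N with absorbing barriers, E(i) = i*(N-i)
E(8) = 8 * 4 = 32

32


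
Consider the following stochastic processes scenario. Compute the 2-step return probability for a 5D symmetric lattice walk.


P(return in 2 steps) = P(reverse first step) = 1/(2d)
= 1/10
= 0.1000

0.1000


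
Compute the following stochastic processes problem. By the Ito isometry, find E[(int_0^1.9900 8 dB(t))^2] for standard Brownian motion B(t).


By Ito isometry: E[(int f dB)^2] = int f^2 dt
= 8^2 * 1.9900
= 64 * 1.9900 = 127.3600

127.3600


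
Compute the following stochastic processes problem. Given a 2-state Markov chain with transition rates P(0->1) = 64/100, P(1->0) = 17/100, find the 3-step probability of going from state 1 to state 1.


Computing P^3 by matrix multiplication.
P = [[0.3600, 0.6400], [0.1700, 0.8300]]
After raising P to the power 3:
P^3(1,1) = 0.7916

0.7916


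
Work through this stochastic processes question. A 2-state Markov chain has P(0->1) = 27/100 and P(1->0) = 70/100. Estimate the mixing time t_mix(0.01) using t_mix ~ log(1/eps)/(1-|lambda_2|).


lambda_2 = |1 - p01 - p10| = |1 - 0.2700 - 0.7000| = 0.0300
t_mix ~ log(1/eps)/(1 - |lambda_2|)
= log(100)/(1 - 0.0300) = 4.6052/0.9700
= 4.7476

4.7476


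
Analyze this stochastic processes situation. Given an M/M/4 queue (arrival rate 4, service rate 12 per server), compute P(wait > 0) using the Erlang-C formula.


a = lambda/mu = 0.3333
rho = a/c = 0.0833
Erlang-C formula applied:
C(c,a) = 4.0209e-04

4.0209e-04


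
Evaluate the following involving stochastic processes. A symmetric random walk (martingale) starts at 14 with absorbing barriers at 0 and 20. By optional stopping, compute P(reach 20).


By optional stopping theorem: E(M at tau) = M(0) = 14
P(hit 20)*20 + P(hit 0)*0 = 14
P(hit 20) = (14 - 0)/(20 - 0) = 7/10 = 0.7000

0.7000
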